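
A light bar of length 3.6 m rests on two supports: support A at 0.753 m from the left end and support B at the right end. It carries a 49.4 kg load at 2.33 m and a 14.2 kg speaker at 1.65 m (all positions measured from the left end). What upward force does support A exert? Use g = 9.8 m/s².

Take moments about support B.
Load: 49.4 × 9.8 = 484.1 N down at 2.33 m → arm 1.27 m, τ = 484.1 × 1.27 = 614.8 N·m counterclockwise.
Speaker: 14.2 × 9.8 = 139.2 N down at 1.65 m → arm 1.95 m, τ = 139.2 × 1.95 = 271.4 N·m counterclockwise.
Net load moment about support B = 886.2 N·m counterclockwise.
Reaction R at support A is upward at 0.753 m, arm 2.847 m → moment R × 2.847 clockwise.
Setting net torque to zero: R × 2.847 = 886.2 → R = 311 N.

R_A ≈ 311 N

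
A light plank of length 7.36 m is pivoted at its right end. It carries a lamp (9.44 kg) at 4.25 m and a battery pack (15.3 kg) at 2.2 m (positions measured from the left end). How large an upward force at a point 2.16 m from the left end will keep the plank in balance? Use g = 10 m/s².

F ≈ 208 N

About the right end:
Lamp: 9.44 × 10 = 94.4 N down at 4.25 m → arm 3.11 m, τ = 94.4 × 3.11 = 293.6 N·m counterclockwise.
Battery pack: 15.3 × 10 = 153 N down at 2.2 m → arm 5.16 m, τ = 153 × 5.16 = 789.5 N·m counterclockwise.
Net moment of the loads = 1083 N·m counterclockwise.
The upward force F acts at a point 2.16 m from the left end, arm 5.2 m, giving F × 5.2 clockwise.
Στ = 0 ⇒ F × 5.2 = 1083 ⇒ F = 1083 / 5.2 = 208 N.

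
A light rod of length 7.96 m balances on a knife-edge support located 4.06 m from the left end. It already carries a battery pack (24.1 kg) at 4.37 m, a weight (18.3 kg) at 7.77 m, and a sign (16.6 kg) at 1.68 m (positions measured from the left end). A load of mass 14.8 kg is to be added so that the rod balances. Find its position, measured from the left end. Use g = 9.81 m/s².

Take moments about the knife-edge support (at 4.06 m from the left end).
Battery pack: 24.1 × 9.81 = 236.4 N down at 4.37 m → arm 0.31 m, τ = 236.4 × 0.31 = 73.28 N·m clockwise.
Weight: 18.3 × 9.81 = 179.5 N down at 7.77 m → arm 3.71 m, τ = 179.5 × 3.71 = 665.9 N·m clockwise.
Sign: 16.6 × 9.81 = 162.8 N down at 1.68 m → arm 2.38 m, τ = 162.8 × 2.38 = 387.5 N·m counterclockwise.
Net moment of existing loads = 351.7 N·m clockwise.
The load weighs 14.8 × 9.81 = 145.2 N and must supply an equal counterclockwise moment, so its lever arm about the knife-edge support is 351.7 / 145.2 = 2.42 m.
That puts it at 4.06 − 2.42 = 1.64 m from the left end.

x ≈ 1.64 m from the left end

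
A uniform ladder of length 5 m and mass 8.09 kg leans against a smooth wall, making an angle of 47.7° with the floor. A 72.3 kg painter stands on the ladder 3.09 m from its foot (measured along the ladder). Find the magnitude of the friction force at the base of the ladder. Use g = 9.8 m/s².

f ≈ 435 N

About the foot of the ladder:
Ladder weight 8.09×9.8 = 79.28 N acts at 2.5 m along the ladder; its horizontal arm is 2.5·cos47.7° = 1.683 m → τ = 133.4 N·m clockwise.
Painter: 72.3×9.8 = 708.5 N at 3.09 m → arm 2.08 m → τ = 1474 N·m clockwise.
Wall normal N acts horizontally at the top; its moment arm is the height L sinθ = 5·sin47.7° = 3.698 m, counterclockwise.
Setting net torque to zero: N × 3.698 = 1607 → N = 435 N.
ΣFx = 0: friction at the foot balances the wall's push, so f = N_wall = 435 N.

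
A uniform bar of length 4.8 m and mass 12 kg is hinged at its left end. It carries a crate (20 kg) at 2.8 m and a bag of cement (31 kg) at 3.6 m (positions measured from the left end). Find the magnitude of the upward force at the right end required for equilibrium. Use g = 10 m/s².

Taking torques about the left end:
Beam weight: 12 × 10 = 120 N down at 2.4 m → arm 2.4 m, τ = 120 × 2.4 = 288 N·m clockwise.
Crate: 20 × 10 = 200 N down at 2.8 m → arm 2.8 m, τ = 200 × 2.8 = 560 N·m clockwise.
Bag of cement: 31 × 10 = 310 N down at 3.6 m → arm 3.6 m, τ = 310 × 3.6 = 1116 N·m clockwise.
Net moment of the loads = 1964 N·m clockwise.
The upward force F acts at the right end, arm 4.8 m, giving F × 4.8 counterclockwise.
For rotational equilibrium, F × 4.8 = 1964, so F = 1964 / 4.8 = 409 N.

F ≈ 409 N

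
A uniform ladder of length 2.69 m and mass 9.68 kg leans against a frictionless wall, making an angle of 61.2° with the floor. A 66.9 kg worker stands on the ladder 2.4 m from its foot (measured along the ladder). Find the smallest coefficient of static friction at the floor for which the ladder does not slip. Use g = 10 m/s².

About the foot of the ladder:
Ladder weight 9.68×10 = 96.8 N acts at 1.345 m along the ladder; its horizontal arm is 1.345·cos61.2° = 0.648 m → τ = 62.73 N·m clockwise.
Worker: 66.9×10 = 669 N at 2.4 m → arm 1.156 m → τ = 773.4 N·m clockwise.
Wall normal N acts horizontally at the top; its moment arm is the height L sinθ = 2.69·sin61.2° = 2.357 m, counterclockwise.
Στ = 0 ⇒ N × 2.357 = 836.1 ⇒ N = 354.7 N.
ΣFx = 0 ⇒ f = N_wall = 354.7 N. ΣFy = 0 ⇒ N_floor = 765.8 N.
μ_min = f / N_floor = 354.7 / 765.8 = 0.463.

μ_min ≈ 0.463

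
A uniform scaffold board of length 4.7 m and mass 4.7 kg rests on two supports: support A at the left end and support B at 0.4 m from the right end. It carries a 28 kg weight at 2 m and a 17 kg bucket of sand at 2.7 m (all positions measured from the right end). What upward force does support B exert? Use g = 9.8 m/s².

R_B ≈ 275 N

Take moments about support A.
Beam weight: 4.7 × 9.8 = 46.06 N down at 2.35 m → arm 2.35 m, τ = 46.06 × 2.35 = 108.2 N·m clockwise.
Weight: 28 × 9.8 = 274.4 N down at 2 m → arm 2.7 m, τ = 274.4 × 2.7 = 740.9 N·m clockwise.
Bucket of sand: 17 × 9.8 = 166.6 N down at 2.7 m → arm 2 m, τ = 166.6 × 2 = 333.2 N·m clockwise.
Net load moment about support A = 1182 N·m clockwise.
Reaction R at support B is upward at 0.4 m, arm 4.3 m → moment R × 4.3 counterclockwise.
For rotational equilibrium, R × 4.3 = 1182, so R = 275 N.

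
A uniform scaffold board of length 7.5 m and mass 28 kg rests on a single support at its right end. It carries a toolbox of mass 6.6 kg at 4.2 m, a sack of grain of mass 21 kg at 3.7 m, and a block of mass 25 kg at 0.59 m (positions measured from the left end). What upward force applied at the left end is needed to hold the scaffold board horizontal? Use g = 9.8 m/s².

F ≈ 496 N

Choose the right end as the axis so the unknown pivot reaction has zero arm there.
Beam weight: 28 × 9.8 = 274.4 N down at 3.75 m → arm 3.75 m, τ = 274.4 × 3.75 = 1029 N·m counterclockwise.
Toolbox: 6.6 × 9.8 = 64.68 N down at 4.2 m → arm 3.3 m, τ = 64.68 × 3.3 = 213.4 N·m counterclockwise.
Sack of grain: 21 × 9.8 = 205.8 N down at 3.7 m → arm 3.8 m, τ = 205.8 × 3.8 = 782 N·m counterclockwise.
Block: 25 × 9.8 = 245 N down at 0.59 m → arm 6.91 m, τ = 245 × 6.91 = 1693 N·m counterclockwise.
Net moment of the loads = 3717 N·m counterclockwise.
The upward force F acts at the left end, arm 7.5 m, giving F × 7.5 clockwise.
Setting net torque to zero: F × 7.5 = 3717 → F = 3717 / 7.5 = 496 N.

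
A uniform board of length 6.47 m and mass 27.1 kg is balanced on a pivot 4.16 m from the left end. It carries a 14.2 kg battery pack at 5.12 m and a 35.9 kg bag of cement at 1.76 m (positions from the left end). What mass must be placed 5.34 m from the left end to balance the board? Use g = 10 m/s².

m ≈ 82.7 kg

Sum moments about the pivot (at 4.16 m from the left end) (the support reaction has zero arm there).
Beam weight: 27.1 × 10 = 271 N down at 3.235 m → arm 0.925 m, τ = 271 × 0.925 = 250.7 N·m counterclockwise.
Battery pack: 14.2 × 10 = 142 N down at 5.12 m → arm 0.96 m, τ = 142 × 0.96 = 136.3 N·m clockwise.
Bag of cement: 35.9 × 10 = 359 N down at 1.76 m → arm 2.4 m, τ = 359 × 2.4 = 861.6 N·m counterclockwise.
Net moment of known loads = 976 N·m counterclockwise.
An unknown mass m at 5.34 m has arm 1.18 m; its moment is m·g·1.18 clockwise.
Setting net torque to zero: m × 10 × 1.18 = 976 → m = 976 / (10 × 1.18) = 82.7 kg.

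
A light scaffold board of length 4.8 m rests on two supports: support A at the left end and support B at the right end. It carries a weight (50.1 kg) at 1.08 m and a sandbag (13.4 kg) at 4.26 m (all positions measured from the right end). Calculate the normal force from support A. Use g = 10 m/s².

R_A ≈ 232 N

About support B:
Weight: 50.1 × 10 = 501 N down at 1.08 m → arm 1.08 m, τ = 501 × 1.08 = 541.1 N·m counterclockwise.
Sandbag: 13.4 × 10 = 134 N down at 4.26 m → arm 4.26 m, τ = 134 × 4.26 = 570.8 N·m counterclockwise.
Net load moment about support B = 1112 N·m counterclockwise.
Reaction R at support A is upward at 4.8 m, arm 4.8 m → moment R × 4.8 clockwise.
For rotational equilibrium, R × 4.8 = 1112, so R = 232 N.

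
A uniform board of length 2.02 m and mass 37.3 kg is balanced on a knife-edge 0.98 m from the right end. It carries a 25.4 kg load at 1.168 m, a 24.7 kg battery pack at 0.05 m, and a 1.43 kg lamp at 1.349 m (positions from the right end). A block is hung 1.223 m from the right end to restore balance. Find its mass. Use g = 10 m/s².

Sum moments about the knife-edge (at 0.98 m from the right end) (the support reaction has zero arm there).
Beam weight: 37.3 × 10 = 373 N down at 1.01 m → arm 0.03 m, τ = 373 × 0.03 = 11.19 N·m counterclockwise.
Load: 25.4 × 10 = 254 N down at 1.168 m → arm 0.188 m, τ = 254 × 0.188 = 47.75 N·m counterclockwise.
Battery pack: 24.7 × 10 = 247 N down at 0.05 m → arm 0.93 m, τ = 247 × 0.93 = 229.7 N·m clockwise.
Lamp: 1.43 × 10 = 14.3 N down at 1.349 m → arm 0.369 m, τ = 14.3 × 0.369 = 5.277 N·m counterclockwise.
Net moment of known loads = 165.5 N·m clockwise.
An unknown mass m at 1.223 m has arm 0.243 m; its moment is m·g·0.243 counterclockwise.
Setting net torque to zero: m × 10 × 0.243 = 165.5 → m = 165.5 / (10 × 0.243) = 68.1 kg.

m ≈ 68.1 kg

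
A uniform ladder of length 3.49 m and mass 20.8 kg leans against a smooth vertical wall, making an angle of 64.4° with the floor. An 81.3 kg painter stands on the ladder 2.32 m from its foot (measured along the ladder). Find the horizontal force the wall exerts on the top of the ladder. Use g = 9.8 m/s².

N_wall ≈ 303 N

Take moments about the foot of the ladder.
Ladder weight 20.8×9.8 = 203.8 N acts at 1.745 m along the ladder; its horizontal arm is 1.745·cos64.4° = 0.754 m → τ = 153.7 N·m clockwise.
Painter: 81.3×9.8 = 796.7 N at 2.32 m → arm 1.002 m → τ = 798.3 N·m clockwise.
Wall normal N acts horizontally at the top; its moment arm is the height L sinθ = 3.49·sin64.4° = 3.147 m, counterclockwise.
For rotational equilibrium, N × 3.147 = 952, so N = 303 N.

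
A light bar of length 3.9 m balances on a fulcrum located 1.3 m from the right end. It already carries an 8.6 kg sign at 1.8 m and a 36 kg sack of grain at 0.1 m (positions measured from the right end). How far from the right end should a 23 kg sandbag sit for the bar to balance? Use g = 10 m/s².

Choose the fulcrum (at 1.3 m from the right end) as the axis so the support reaction has zero arm there.
Sign: 8.6 × 10 = 86 N down at 1.8 m → arm 0.5 m, τ = 86 × 0.5 = 43 N·m counterclockwise.
Sack of grain: 36 × 10 = 360 N down at 0.1 m → arm 1.2 m, τ = 360 × 1.2 = 432 N·m clockwise.
Net moment of existing loads = 389 N·m clockwise.
The sandbag weighs 23 × 10 = 230 N and must supply an equal counterclockwise moment, so its lever arm about the fulcrum is 389 / 230 = 1.69 m.
That puts it at 1.3 + 1.69 = 2.99 m from the right end.

x ≈ 2.99 m from the right end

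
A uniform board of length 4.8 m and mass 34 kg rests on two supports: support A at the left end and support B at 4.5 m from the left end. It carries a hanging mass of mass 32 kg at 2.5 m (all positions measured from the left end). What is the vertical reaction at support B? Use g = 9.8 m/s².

R_B ≈ 352 N

About support A:
Beam weight: 34 × 9.8 = 333.2 N down at 2.4 m → arm 2.4 m, τ = 333.2 × 2.4 = 799.7 N·m clockwise.
Hanging mass: 32 × 9.8 = 313.6 N down at 2.5 m → arm 2.5 m, τ = 313.6 × 2.5 = 784 N·m clockwise.
Net load moment about support A = 1584 N·m clockwise.
Reaction R at support B is upward at 4.5 m, arm 4.5 m → moment R × 4.5 counterclockwise.
Στ = 0 ⇒ R × 4.5 = 1584 ⇒ R = 352 N.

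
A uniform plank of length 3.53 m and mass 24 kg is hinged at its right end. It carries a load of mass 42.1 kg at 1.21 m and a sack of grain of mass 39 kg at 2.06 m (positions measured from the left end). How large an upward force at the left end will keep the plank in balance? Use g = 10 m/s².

F ≈ 559 N

Sum moments about the right end (the unknown pivot reaction has zero arm there).
Beam weight: 24 × 10 = 240 N down at 1.765 m → arm 1.765 m, τ = 240 × 1.765 = 423.6 N·m counterclockwise.
Load: 42.1 × 10 = 421 N down at 1.21 m → arm 2.32 m, τ = 421 × 2.32 = 976.7 N·m counterclockwise.
Sack of grain: 39 × 10 = 390 N down at 2.06 m → arm 1.47 m, τ = 390 × 1.47 = 573.3 N·m counterclockwise.
Net moment of the loads = 1974 N·m counterclockwise.
The upward force F acts at the left end, arm 3.53 m, giving F × 3.53 clockwise.
Balancing moments: F × 3.53 = 1974, giving F = 1974 / 3.53 = 559 N.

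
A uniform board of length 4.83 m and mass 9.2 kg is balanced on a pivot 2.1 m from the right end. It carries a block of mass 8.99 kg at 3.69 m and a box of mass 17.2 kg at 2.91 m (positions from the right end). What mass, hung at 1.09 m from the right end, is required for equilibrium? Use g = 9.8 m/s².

m ≈ 30.8 kg

Take moments about the pivot (at 2.1 m from the right end).
Beam weight: 9.2 × 9.8 = 90.16 N down at 2.415 m → arm 0.315 m, τ = 90.16 × 0.315 = 28.4 N·m counterclockwise.
Block: 8.99 × 9.8 = 88.1 N down at 3.69 m → arm 1.59 m, τ = 88.1 × 1.59 = 140.1 N·m counterclockwise.
Box: 17.2 × 9.8 = 168.6 N down at 2.91 m → arm 0.81 m, τ = 168.6 × 0.81 = 136.6 N·m counterclockwise.
Net moment of known loads = 305.1 N·m counterclockwise.
An unknown mass m at 1.09 m has arm 1.01 m; its moment is m·g·1.01 clockwise.
For rotational equilibrium, m × 9.8 × 1.01 = 305.1, so m = 305.1 / (9.8 × 1.01) = 30.8 kg.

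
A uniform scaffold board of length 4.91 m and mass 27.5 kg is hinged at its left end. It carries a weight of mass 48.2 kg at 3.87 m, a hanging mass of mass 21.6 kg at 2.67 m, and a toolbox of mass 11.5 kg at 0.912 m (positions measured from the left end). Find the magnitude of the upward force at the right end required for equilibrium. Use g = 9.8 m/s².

F ≈ 643 N

Sum moments about the left end (the unknown pivot reaction has zero arm there).
Beam weight: 27.5 × 9.8 = 269.5 N down at 2.455 m → arm 2.455 m, τ = 269.5 × 2.455 = 661.6 N·m clockwise.
Weight: 48.2 × 9.8 = 472.4 N down at 3.87 m → arm 3.87 m, τ = 472.4 × 3.87 = 1828 N·m clockwise.
Hanging mass: 21.6 × 9.8 = 211.7 N down at 2.67 m → arm 2.67 m, τ = 211.7 × 2.67 = 565.2 N·m clockwise.
Toolbox: 11.5 × 9.8 = 112.7 N down at 0.912 m → arm 0.912 m, τ = 112.7 × 0.912 = 102.8 N·m clockwise.
Net moment of the loads = 3158 N·m clockwise.
The upward force F acts at the right end, arm 4.91 m, giving F × 4.91 counterclockwise.
Στ = 0 ⇒ F × 4.91 = 3158 ⇒ F = 3158 / 4.91 = 643 N.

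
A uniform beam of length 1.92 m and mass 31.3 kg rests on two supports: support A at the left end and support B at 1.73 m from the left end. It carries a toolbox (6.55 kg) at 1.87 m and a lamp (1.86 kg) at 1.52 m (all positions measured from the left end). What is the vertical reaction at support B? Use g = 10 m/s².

Sum moments about support A (its reaction then has zero moment arm).
Beam weight: 31.3 × 10 = 313 N down at 0.96 m → arm 0.96 m, τ = 313 × 0.96 = 300.5 N·m clockwise.
Toolbox: 6.55 × 10 = 65.5 N down at 1.87 m → arm 1.87 m, τ = 65.5 × 1.87 = 122.5 N·m clockwise.
Lamp: 1.86 × 10 = 18.6 N down at 1.52 m → arm 1.52 m, τ = 18.6 × 1.52 = 28.27 N·m clockwise.
Net load moment about support A = 451.3 N·m clockwise.
Reaction R at support B is upward at 1.73 m, arm 1.73 m → moment R × 1.73 counterclockwise.
Balancing moments: R × 1.73 = 451.3, giving R = 261 N.

R_B ≈ 261 N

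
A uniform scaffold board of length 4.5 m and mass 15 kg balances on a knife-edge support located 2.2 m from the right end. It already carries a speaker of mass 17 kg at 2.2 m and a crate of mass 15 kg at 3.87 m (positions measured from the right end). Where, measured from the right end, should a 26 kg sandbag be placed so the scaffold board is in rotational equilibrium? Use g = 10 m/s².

x ≈ 1.21 m from the right end

Sum moments about the knife-edge support (at 2.2 m from the right end) (the support reaction has zero arm there).
Beam weight: 15 × 10 = 150 N down at 2.25 m → arm 0.05 m, τ = 150 × 0.05 = 7.5 N·m counterclockwise.
Speaker: acts at the knife-edge support, moment arm 0 → no torque.
Crate: 15 × 10 = 150 N down at 3.87 m → arm 1.67 m, τ = 150 × 1.67 = 250.5 N·m counterclockwise.
Net moment of existing loads = 258 N·m counterclockwise.
The sandbag weighs 26 × 10 = 260 N and must supply an equal clockwise moment, so its lever arm about the knife-edge support is 258 / 260 = 0.992 m.
That puts it at 2.2 − 0.992 = 1.21 m from the right end.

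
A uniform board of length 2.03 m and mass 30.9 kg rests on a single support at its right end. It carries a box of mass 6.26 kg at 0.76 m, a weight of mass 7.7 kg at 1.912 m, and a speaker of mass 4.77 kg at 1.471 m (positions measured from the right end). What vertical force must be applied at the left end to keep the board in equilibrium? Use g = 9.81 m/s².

F ≈ 280 N

Choose the right end as the axis so the unknown pivot reaction has zero arm there.
Beam weight: 30.9 × 9.81 = 303.1 N down at 1.015 m → arm 1.015 m, τ = 303.1 × 1.015 = 307.6 N·m counterclockwise.
Box: 6.26 × 9.81 = 61.41 N down at 0.76 m → arm 0.76 m, τ = 61.41 × 0.76 = 46.67 N·m counterclockwise.
Weight: 7.7 × 9.81 = 75.54 N down at 1.912 m → arm 1.912 m, τ = 75.54 × 1.912 = 144.4 N·m counterclockwise.
Speaker: 4.77 × 9.81 = 46.79 N down at 1.471 m → arm 1.471 m, τ = 46.79 × 1.471 = 68.83 N·m counterclockwise.
Net moment of the loads = 567.5 N·m counterclockwise.
The upward force F acts at the left end, arm 2.03 m, giving F × 2.03 clockwise.
Στ = 0 ⇒ F × 2.03 = 567.5 ⇒ F = 567.5 / 2.03 = 280 N.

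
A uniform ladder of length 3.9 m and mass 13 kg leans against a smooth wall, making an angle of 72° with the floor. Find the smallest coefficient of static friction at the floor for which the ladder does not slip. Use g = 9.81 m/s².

μ_min ≈ 0.162

Sum moments about the foot of the ladder (the floor normal and friction both act there and drop out).
Ladder weight 13×9.81 = 127.5 N acts at 1.95 m along the ladder; its horizontal arm is 1.95·cos72° = 0.6026 m → τ = 76.83 N·m clockwise.
Wall normal N acts horizontally at the top; its moment arm is the height L sinθ = 3.9·sin72° = 3.709 m, counterclockwise.
For rotational equilibrium, N × 3.709 = 76.83, so N = 20.71 N.
ΣFx = 0 ⇒ f = N_wall = 20.71 N. ΣFy = 0 ⇒ N_floor = 127.5 N.
μ_min = f / N_floor = 20.71 / 127.5 = 0.162.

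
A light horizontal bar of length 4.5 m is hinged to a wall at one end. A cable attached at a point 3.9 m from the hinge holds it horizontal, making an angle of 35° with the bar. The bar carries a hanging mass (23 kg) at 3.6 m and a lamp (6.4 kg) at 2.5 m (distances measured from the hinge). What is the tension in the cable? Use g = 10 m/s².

T ≈ 442 N

Choose the hinge as the axis so the unknown hinge reaction has zero arm there.
Hanging mass: 23 × 10 = 230 N down at 3.6 m → arm 3.6 m, τ = 230 × 3.6 = 828 N·m clockwise.
Lamp: 6.4 × 10 = 64 N down at 2.5 m → arm 2.5 m, τ = 64 × 2.5 = 160 N·m clockwise.
Total clockwise load moment = 988 N·m.
The cable tension T acts at 3.9 m; only its component perpendicular to the bar, T sinθ, produces torque. sin 35° = 0.5736.
Στ = 0 ⇒ T × 3.9 × 0.5736 = 988 ⇒ T = 988 / 2.237 = 442 N.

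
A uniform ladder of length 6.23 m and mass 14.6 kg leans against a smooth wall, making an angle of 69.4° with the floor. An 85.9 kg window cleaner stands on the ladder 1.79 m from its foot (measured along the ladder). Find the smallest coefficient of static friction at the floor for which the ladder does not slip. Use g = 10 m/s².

Sum moments about the foot of the ladder (the floor normal and friction both act there and drop out).
Ladder weight 14.6×10 = 146 N acts at 3.115 m along the ladder; its horizontal arm is 3.115·cos69.4° = 1.096 m → τ = 160 N·m clockwise.
Window cleaner: 85.9×10 = 859 N at 1.79 m → arm 0.6298 m → τ = 541 N·m clockwise.
Wall normal N acts horizontally at the top; its moment arm is the height L sinθ = 6.23·sin69.4° = 5.832 m, counterclockwise.
For rotational equilibrium, N × 5.832 = 701, so N = 120.2 N.
ΣFx = 0 ⇒ f = N_wall = 120.2 N. ΣFy = 0 ⇒ N_floor = 1005 N.
μ_min = f / N_floor = 120.2 / 1005 = 0.12.

μ_min ≈ 0.12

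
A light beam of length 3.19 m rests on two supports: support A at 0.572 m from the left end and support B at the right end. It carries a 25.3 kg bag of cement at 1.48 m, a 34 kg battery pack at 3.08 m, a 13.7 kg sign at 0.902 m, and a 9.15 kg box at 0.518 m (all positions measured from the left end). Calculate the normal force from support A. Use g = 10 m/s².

R_A ≈ 393 N

About support B:
Bag of cement: 25.3 × 10 = 253 N down at 1.48 m → arm 1.71 m, τ = 253 × 1.71 = 432.6 N·m counterclockwise.
Battery pack: 34 × 10 = 340 N down at 3.08 m → arm 0.11 m, τ = 340 × 0.11 = 37.4 N·m counterclockwise.
Sign: 13.7 × 10 = 137 N down at 0.902 m → arm 2.288 m, τ = 137 × 2.288 = 313.5 N·m counterclockwise.
Box: 9.15 × 10 = 91.5 N down at 0.518 m → arm 2.672 m, τ = 91.5 × 2.672 = 244.5 N·m counterclockwise.
Net load moment about support B = 1028 N·m counterclockwise.
Reaction R at support A is upward at 0.572 m, arm 2.618 m → moment R × 2.618 clockwise.
Setting net torque to zero: R × 2.618 = 1028 → R = 393 N.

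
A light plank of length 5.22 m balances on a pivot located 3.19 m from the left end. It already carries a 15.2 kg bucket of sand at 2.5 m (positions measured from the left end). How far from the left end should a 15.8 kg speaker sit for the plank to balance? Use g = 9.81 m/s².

Sum moments about the pivot (at 3.19 m from the left end) (the support reaction has zero arm there).
Bucket of sand: 15.2 × 9.81 = 149.1 N down at 2.5 m → arm 0.69 m, τ = 149.1 × 0.69 = 102.9 N·m counterclockwise.
Net moment of existing loads = 102.9 N·m counterclockwise.
The speaker weighs 15.8 × 9.81 = 155 N and must supply an equal clockwise moment, so its lever arm about the pivot is 102.9 / 155 = 0.664 m.
That puts it at 3.19 + 0.664 = 3.85 m from the left end.

x ≈ 3.85 m from the left end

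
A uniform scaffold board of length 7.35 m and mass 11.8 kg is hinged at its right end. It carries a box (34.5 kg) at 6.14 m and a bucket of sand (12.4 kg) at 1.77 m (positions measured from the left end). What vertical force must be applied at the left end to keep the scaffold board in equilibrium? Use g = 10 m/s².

Taking torques about the right end:
Beam weight: 11.8 × 10 = 118 N down at 3.675 m → arm 3.675 m, τ = 118 × 3.675 = 433.6 N·m counterclockwise.
Box: 34.5 × 10 = 345 N down at 6.14 m → arm 1.21 m, τ = 345 × 1.21 = 417.4 N·m counterclockwise.
Bucket of sand: 12.4 × 10 = 124 N down at 1.77 m → arm 5.58 m, τ = 124 × 5.58 = 691.9 N·m counterclockwise.
Net moment of the loads = 1543 N·m counterclockwise.
The upward force F acts at the left end, arm 7.35 m, giving F × 7.35 clockwise.
Balancing moments: F × 7.35 = 1543, giving F = 1543 / 7.35 = 210 N.

F ≈ 210 N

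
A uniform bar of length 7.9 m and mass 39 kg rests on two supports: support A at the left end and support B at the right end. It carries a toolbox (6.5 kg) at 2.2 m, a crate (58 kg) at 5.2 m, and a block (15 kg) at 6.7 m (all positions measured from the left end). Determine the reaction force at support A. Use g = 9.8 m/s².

Taking torques about support B:
Beam weight: 39 × 9.8 = 382.2 N down at 3.95 m → arm 3.95 m, τ = 382.2 × 3.95 = 1510 N·m counterclockwise.
Toolbox: 6.5 × 9.8 = 63.7 N down at 2.2 m → arm 5.7 m, τ = 63.7 × 5.7 = 363.1 N·m counterclockwise.
Crate: 58 × 9.8 = 568.4 N down at 5.2 m → arm 2.7 m, τ = 568.4 × 2.7 = 1535 N·m counterclockwise.
Block: 15 × 9.8 = 147 N down at 6.7 m → arm 1.2 m, τ = 147 × 1.2 = 176.4 N·m counterclockwise.
Net load moment about support B = 3584 N·m counterclockwise.
Reaction R at support A is upward at 0 m, arm 7.9 m → moment R × 7.9 clockwise.
Balancing moments: R × 7.9 = 3584, giving R = 454 N.

R_A ≈ 454 N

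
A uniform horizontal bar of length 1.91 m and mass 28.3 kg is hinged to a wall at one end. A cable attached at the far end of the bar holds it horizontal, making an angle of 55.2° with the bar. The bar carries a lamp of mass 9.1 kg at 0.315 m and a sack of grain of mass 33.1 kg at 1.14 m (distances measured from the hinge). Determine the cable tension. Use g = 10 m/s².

Sum moments about the hinge (the unknown hinge reaction has zero arm there).
Beam weight: 28.3 × 10 = 283 N down at 0.955 m → arm 0.955 m, τ = 283 × 0.955 = 270.3 N·m clockwise.
Lamp: 9.1 × 10 = 91 N down at 0.315 m → arm 0.315 m, τ = 91 × 0.315 = 28.66 N·m clockwise.
Sack of grain: 33.1 × 10 = 331 N down at 1.14 m → arm 1.14 m, τ = 331 × 1.14 = 377.3 N·m clockwise.
Total clockwise load moment = 676.3 N·m.
The cable tension T acts at 1.91 m; only its component perpendicular to the bar, T sinθ, produces torque. sin 55.2° = 0.8211.
Balancing moments: T × 1.91 × 0.8211 = 676.3, giving T = 676.3 / 1.568 = 431 N.

T ≈ 431 N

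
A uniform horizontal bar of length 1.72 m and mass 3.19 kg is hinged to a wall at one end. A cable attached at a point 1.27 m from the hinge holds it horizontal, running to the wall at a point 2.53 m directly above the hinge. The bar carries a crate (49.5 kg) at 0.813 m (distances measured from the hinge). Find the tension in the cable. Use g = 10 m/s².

T ≈ 379 N

Sum moments about the hinge (the unknown hinge reaction has zero arm there).
Beam weight: 3.19 × 10 = 31.9 N down at 0.86 m → arm 0.86 m, τ = 31.9 × 0.86 = 27.43 N·m clockwise.
Crate: 49.5 × 10 = 495 N down at 0.813 m → arm 0.813 m, τ = 495 × 0.813 = 402.4 N·m clockwise.
Total clockwise load moment = 429.8 N·m.
The cable tension T acts at 1.27 m; only its component perpendicular to the bar, T sinθ, produces torque. sinθ = h/√(h²+d²) = 2.53/√(2.53²+1.27²) = 0.8937.
Στ = 0 ⇒ T × 1.27 × 0.8937 = 429.8 ⇒ T = 429.8 / 1.135 = 379 N.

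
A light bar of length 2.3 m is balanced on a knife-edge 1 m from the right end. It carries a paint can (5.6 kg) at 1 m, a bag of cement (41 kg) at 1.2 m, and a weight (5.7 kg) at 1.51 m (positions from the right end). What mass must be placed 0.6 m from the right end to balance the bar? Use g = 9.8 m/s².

Sum moments about the knife-edge (at 1 m from the right end) (the support reaction has zero arm there).
Paint can: acts at the knife-edge, moment arm 0 → no torque.
Bag of cement: 41 × 9.8 = 401.8 N down at 1.2 m → arm 0.2 m, τ = 401.8 × 0.2 = 80.36 N·m counterclockwise.
Weight: 5.7 × 9.8 = 55.86 N down at 1.51 m → arm 0.51 m, τ = 55.86 × 0.51 = 28.49 N·m counterclockwise.
Net moment of known loads = 108.8 N·m counterclockwise.
An unknown mass m at 0.6 m has arm 0.4 m; its moment is m·g·0.4 clockwise.
Setting net torque to zero: m × 9.8 × 0.4 = 108.8 → m = 108.8 / (9.8 × 0.4) = 27.8 kg.

m ≈ 27.8 kg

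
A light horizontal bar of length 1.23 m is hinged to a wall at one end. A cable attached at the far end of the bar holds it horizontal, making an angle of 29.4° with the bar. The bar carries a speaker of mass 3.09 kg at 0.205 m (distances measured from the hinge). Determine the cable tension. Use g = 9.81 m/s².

T ≈ 10.3 N

About the hinge:
Speaker: 3.09 × 9.81 = 30.31 N down at 0.205 m → arm 0.205 m, τ = 30.31 × 0.205 = 6.214 N·m clockwise.
Total clockwise load moment = 6.214 N·m.
The cable tension T acts at 1.23 m; only its component perpendicular to the bar, T sinθ, produces torque. sin 29.4° = 0.4909.
Setting net torque to zero: T × 1.23 × 0.4909 = 6.214 → T = 6.214 / 0.6038 = 10.3 N.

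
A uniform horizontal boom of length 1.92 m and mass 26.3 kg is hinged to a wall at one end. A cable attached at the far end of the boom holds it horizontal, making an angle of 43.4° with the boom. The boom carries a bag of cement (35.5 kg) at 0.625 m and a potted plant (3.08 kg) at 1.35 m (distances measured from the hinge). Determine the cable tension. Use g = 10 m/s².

T ≈ 391 N

About the hinge:
Beam weight: 26.3 × 10 = 263 N down at 0.96 m → arm 0.96 m, τ = 263 × 0.96 = 252.5 N·m clockwise.
Bag of cement: 35.5 × 10 = 355 N down at 0.625 m → arm 0.625 m, τ = 355 × 0.625 = 221.9 N·m clockwise.
Potted plant: 3.08 × 10 = 30.8 N down at 1.35 m → arm 1.35 m, τ = 30.8 × 1.35 = 41.58 N·m clockwise.
Total clockwise load moment = 516 N·m.
The cable tension T acts at 1.92 m; only its component perpendicular to the boom, T sinθ, produces torque. sin 43.4° = 0.6871.
Στ = 0 ⇒ T × 1.92 × 0.6871 = 516 ⇒ T = 516 / 1.319 = 391 N.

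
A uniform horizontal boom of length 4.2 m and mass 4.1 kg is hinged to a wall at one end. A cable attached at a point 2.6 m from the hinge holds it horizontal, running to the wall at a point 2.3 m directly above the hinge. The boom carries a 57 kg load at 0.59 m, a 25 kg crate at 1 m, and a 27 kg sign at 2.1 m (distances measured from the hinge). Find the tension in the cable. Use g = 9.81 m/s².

T ≈ 706 N

Take moments about the hinge.
Beam weight: 4.1 × 9.81 = 40.22 N down at 2.1 m → arm 2.1 m, τ = 40.22 × 2.1 = 84.46 N·m clockwise.
Load: 57 × 9.81 = 559.2 N down at 0.59 m → arm 0.59 m, τ = 559.2 × 0.59 = 329.9 N·m clockwise.
Crate: 25 × 9.81 = 245.2 N down at 1 m → arm 1 m, τ = 245.2 × 1 = 245.2 N·m clockwise.
Sign: 27 × 9.81 = 264.9 N down at 2.1 m → arm 2.1 m, τ = 264.9 × 2.1 = 556.3 N·m clockwise.
Total clockwise load moment = 1216 N·m.
The cable tension T acts at 2.6 m; only its component perpendicular to the boom, T sinθ, produces torque. sinθ = h/√(h²+d²) = 2.3/√(2.3²+2.6²) = 0.6626.
Setting net torque to zero: T × 2.6 × 0.6626 = 1216 → T = 1216 / 1.723 = 706 N.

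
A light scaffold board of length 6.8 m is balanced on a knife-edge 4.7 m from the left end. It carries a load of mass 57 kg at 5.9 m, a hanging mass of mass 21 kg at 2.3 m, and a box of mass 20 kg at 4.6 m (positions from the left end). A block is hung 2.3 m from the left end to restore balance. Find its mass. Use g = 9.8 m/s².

About the knife-edge (at 4.7 m from the left end):
Load: 57 × 9.8 = 558.6 N down at 5.9 m → arm 1.2 m, τ = 558.6 × 1.2 = 670.3 N·m clockwise.
Hanging mass: 21 × 9.8 = 205.8 N down at 2.3 m → arm 2.4 m, τ = 205.8 × 2.4 = 493.9 N·m counterclockwise.
Box: 20 × 9.8 = 196 N down at 4.6 m → arm 0.1 m, τ = 196 × 0.1 = 19.6 N·m counterclockwise.
Net moment of known loads = 156.8 N·m clockwise.
An unknown mass m at 2.3 m has arm 2.4 m; its moment is m·g·2.4 counterclockwise.
Στ = 0 ⇒ m × 9.8 × 2.4 = 156.8 ⇒ m = 156.8 / (9.8 × 2.4) = 6.67 kg.

m ≈ 6.67 kg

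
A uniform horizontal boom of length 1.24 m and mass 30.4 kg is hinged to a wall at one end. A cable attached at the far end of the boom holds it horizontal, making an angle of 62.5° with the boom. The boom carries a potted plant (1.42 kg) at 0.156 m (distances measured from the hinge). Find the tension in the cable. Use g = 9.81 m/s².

T ≈ 170 N

Take moments about the hinge.
Beam weight: 30.4 × 9.81 = 298.2 N down at 0.62 m → arm 0.62 m, τ = 298.2 × 0.62 = 184.9 N·m clockwise.
Potted plant: 1.42 × 9.81 = 13.93 N down at 0.156 m → arm 0.156 m, τ = 13.93 × 0.156 = 2.173 N·m clockwise.
Total clockwise load moment = 187.1 N·m.
The cable tension T acts at 1.24 m; only its component perpendicular to the boom, T sinθ, produces torque. sin 62.5° = 0.887.
Setting net torque to zero: T × 1.24 × 0.887 = 187.1 → T = 187.1 / 1.1 = 170 N.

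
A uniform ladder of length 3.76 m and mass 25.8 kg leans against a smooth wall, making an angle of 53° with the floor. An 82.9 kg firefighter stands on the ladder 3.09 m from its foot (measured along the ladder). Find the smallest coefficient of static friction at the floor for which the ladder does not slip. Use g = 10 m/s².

μ_min ≈ 0.562

About the foot of the ladder:
Ladder weight 25.8×10 = 258 N acts at 1.88 m along the ladder; its horizontal arm is 1.88·cos53° = 1.131 m → τ = 291.8 N·m clockwise.
Firefighter: 82.9×10 = 829 N at 3.09 m → arm 1.86 m → τ = 1542 N·m clockwise.
Wall normal N acts horizontally at the top; its moment arm is the height L sinθ = 3.76·sin53° = 3.003 m, counterclockwise.
Setting net torque to zero: N × 3.003 = 1834 → N = 610.7 N.
ΣFx = 0 ⇒ f = N_wall = 610.7 N. ΣFy = 0 ⇒ N_floor = 1087 N.
μ_min = f / N_floor = 610.7 / 1087 = 0.562.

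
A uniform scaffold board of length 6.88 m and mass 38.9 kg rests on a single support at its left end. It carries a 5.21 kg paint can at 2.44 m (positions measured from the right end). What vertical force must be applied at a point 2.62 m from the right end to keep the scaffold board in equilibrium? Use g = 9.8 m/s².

Taking torques about the left end:
Beam weight: 38.9 × 9.8 = 381.2 N down at 3.44 m → arm 3.44 m, τ = 381.2 × 3.44 = 1311 N·m clockwise.
Paint can: 5.21 × 9.8 = 51.06 N down at 2.44 m → arm 4.44 m, τ = 51.06 × 4.44 = 226.7 N·m clockwise.
Net moment of the loads = 1538 N·m clockwise.
The upward force F acts at a point 2.62 m from the right end, arm 4.26 m, giving F × 4.26 counterclockwise.
For rotational equilibrium, F × 4.26 = 1538, so F = 1538 / 4.26 = 361 N.

F ≈ 361 N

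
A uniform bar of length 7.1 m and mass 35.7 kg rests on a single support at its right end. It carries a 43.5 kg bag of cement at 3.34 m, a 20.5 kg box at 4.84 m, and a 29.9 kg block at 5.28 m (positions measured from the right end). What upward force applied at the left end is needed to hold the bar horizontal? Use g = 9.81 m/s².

Choose the right end as the axis so the unknown pivot reaction has zero arm there.
Beam weight: 35.7 × 9.81 = 350.2 N down at 3.55 m → arm 3.55 m, τ = 350.2 × 3.55 = 1243 N·m counterclockwise.
Bag of cement: 43.5 × 9.81 = 426.7 N down at 3.34 m → arm 3.34 m, τ = 426.7 × 3.34 = 1425 N·m counterclockwise.
Box: 20.5 × 9.81 = 201.1 N down at 4.84 m → arm 4.84 m, τ = 201.1 × 4.84 = 973.3 N·m counterclockwise.
Block: 29.9 × 9.81 = 293.3 N down at 5.28 m → arm 5.28 m, τ = 293.3 × 5.28 = 1549 N·m counterclockwise.
Net moment of the loads = 5190 N·m counterclockwise.
The upward force F acts at the left end, arm 7.1 m, giving F × 7.1 clockwise.
For rotational equilibrium, F × 7.1 = 5190, so F = 5190 / 7.1 = 731 N.

F ≈ 731 N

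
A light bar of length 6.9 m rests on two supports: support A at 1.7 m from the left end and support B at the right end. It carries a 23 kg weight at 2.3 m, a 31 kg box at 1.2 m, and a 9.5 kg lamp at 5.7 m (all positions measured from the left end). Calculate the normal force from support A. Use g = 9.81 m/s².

R_A ≈ 554 N

Choose support B as the axis so its reaction then has zero moment arm.
Weight: 23 × 9.81 = 225.6 N down at 2.3 m → arm 4.6 m, τ = 225.6 × 4.6 = 1038 N·m counterclockwise.
Box: 31 × 9.81 = 304.1 N down at 1.2 m → arm 5.7 m, τ = 304.1 × 5.7 = 1733 N·m counterclockwise.
Lamp: 9.5 × 9.81 = 93.2 N down at 5.7 m → arm 1.2 m, τ = 93.2 × 1.2 = 111.8 N·m counterclockwise.
Net load moment about support B = 2883 N·m counterclockwise.
Reaction R at support A is upward at 1.7 m, arm 5.2 m → moment R × 5.2 clockwise.
Setting net torque to zero: R × 5.2 = 2883 → R = 554 N.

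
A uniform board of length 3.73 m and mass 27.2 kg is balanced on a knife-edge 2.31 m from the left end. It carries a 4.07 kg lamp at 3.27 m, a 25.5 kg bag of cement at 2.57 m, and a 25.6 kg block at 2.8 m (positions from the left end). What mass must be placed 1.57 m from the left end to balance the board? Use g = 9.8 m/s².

Choose the knife-edge (at 2.31 m from the left end) as the axis so the support reaction has zero arm there.
Beam weight: 27.2 × 9.8 = 266.6 N down at 1.865 m → arm 0.445 m, τ = 266.6 × 0.445 = 118.6 N·m counterclockwise.
Lamp: 4.07 × 9.8 = 39.89 N down at 3.27 m → arm 0.96 m, τ = 39.89 × 0.96 = 38.29 N·m clockwise.
Bag of cement: 25.5 × 9.8 = 249.9 N down at 2.57 m → arm 0.26 m, τ = 249.9 × 0.26 = 64.97 N·m clockwise.
Block: 25.6 × 9.8 = 250.9 N down at 2.8 m → arm 0.49 m, τ = 250.9 × 0.49 = 122.9 N·m clockwise.
Net moment of known loads = 107.6 N·m clockwise.
An unknown mass m at 1.57 m has arm 0.74 m; its moment is m·g·0.74 counterclockwise.
Setting net torque to zero: m × 9.8 × 0.74 = 107.6 → m = 107.6 / (9.8 × 0.74) = 14.8 kg.

m ≈ 14.8 kg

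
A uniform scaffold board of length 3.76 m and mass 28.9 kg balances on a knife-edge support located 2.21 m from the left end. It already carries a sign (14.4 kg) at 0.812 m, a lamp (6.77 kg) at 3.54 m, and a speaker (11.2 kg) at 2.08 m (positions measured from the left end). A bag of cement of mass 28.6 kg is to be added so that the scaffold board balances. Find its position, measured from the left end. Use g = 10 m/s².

x ≈ 2.98 m from the left end

Taking torques about the knife-edge support (at 2.21 m from the left end):
Beam weight: 28.9 × 10 = 289 N down at 1.88 m → arm 0.33 m, τ = 289 × 0.33 = 95.37 N·m counterclockwise.
Sign: 14.4 × 10 = 144 N down at 0.812 m → arm 1.398 m, τ = 144 × 1.398 = 201.3 N·m counterclockwise.
Lamp: 6.77 × 10 = 67.7 N down at 3.54 m → arm 1.33 m, τ = 67.7 × 1.33 = 90.04 N·m clockwise.
Speaker: 11.2 × 10 = 112 N down at 2.08 m → arm 0.13 m, τ = 112 × 0.13 = 14.56 N·m counterclockwise.
Net moment of existing loads = 221.2 N·m counterclockwise.
The bag of cement weighs 28.6 × 10 = 286 N and must supply an equal clockwise moment, so its lever arm about the knife-edge support is 221.2 / 286 = 0.773 m.
That puts it at 2.21 + 0.773 = 2.98 m from the left end.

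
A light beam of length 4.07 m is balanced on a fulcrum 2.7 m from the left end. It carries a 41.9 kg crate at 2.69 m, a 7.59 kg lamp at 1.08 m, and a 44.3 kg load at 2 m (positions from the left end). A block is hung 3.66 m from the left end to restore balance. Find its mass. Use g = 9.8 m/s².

Sum moments about the fulcrum (at 2.7 m from the left end) (the support reaction has zero arm there).
Crate: 41.9 × 9.8 = 410.6 N down at 2.69 m → arm 0.01 m, τ = 410.6 × 0.01 = 4.106 N·m counterclockwise.
Lamp: 7.59 × 9.8 = 74.38 N down at 1.08 m → arm 1.62 m, τ = 74.38 × 1.62 = 120.5 N·m counterclockwise.
Load: 44.3 × 9.8 = 434.1 N down at 2 m → arm 0.7 m, τ = 434.1 × 0.7 = 303.9 N·m counterclockwise.
Net moment of known loads = 428.5 N·m counterclockwise.
An unknown mass m at 3.66 m has arm 0.96 m; its moment is m·g·0.96 clockwise.
Balancing moments: m × 9.8 × 0.96 = 428.5, giving m = 428.5 / (9.8 × 0.96) = 45.5 kg.

m ≈ 45.5 kg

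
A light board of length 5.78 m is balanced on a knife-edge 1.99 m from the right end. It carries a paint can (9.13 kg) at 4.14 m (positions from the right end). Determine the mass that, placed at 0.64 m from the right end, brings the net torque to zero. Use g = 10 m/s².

m ≈ 14.5 kg

About the knife-edge (at 1.99 m from the right end):
Paint can: 9.13 × 10 = 91.3 N down at 4.14 m → arm 2.15 m, τ = 91.3 × 2.15 = 196.3 N·m counterclockwise.
Net moment of known loads = 196.3 N·m counterclockwise.
An unknown mass m at 0.64 m has arm 1.35 m; its moment is m·g·1.35 clockwise.
Στ = 0 ⇒ m × 10 × 1.35 = 196.3 ⇒ m = 196.3 / (10 × 1.35) = 14.5 kg.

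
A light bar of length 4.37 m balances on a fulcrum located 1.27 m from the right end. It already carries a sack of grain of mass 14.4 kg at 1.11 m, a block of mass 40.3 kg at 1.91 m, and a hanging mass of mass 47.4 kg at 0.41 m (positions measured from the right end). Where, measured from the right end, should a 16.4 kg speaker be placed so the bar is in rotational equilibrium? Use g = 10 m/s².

Taking torques about the fulcrum (at 1.27 m from the right end):
Sack of grain: 14.4 × 10 = 144 N down at 1.11 m → arm 0.16 m, τ = 144 × 0.16 = 23.04 N·m clockwise.
Block: 40.3 × 10 = 403 N down at 1.91 m → arm 0.64 m, τ = 403 × 0.64 = 257.9 N·m counterclockwise.
Hanging mass: 47.4 × 10 = 474 N down at 0.41 m → arm 0.86 m, τ = 474 × 0.86 = 407.6 N·m clockwise.
Net moment of existing loads = 172.7 N·m clockwise.
The speaker weighs 16.4 × 10 = 164 N and must supply an equal counterclockwise moment, so its lever arm about the fulcrum is 172.7 / 164 = 1.05 m.
That puts it at 1.27 + 1.05 = 2.32 m from the right end.

x ≈ 2.32 m from the right end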